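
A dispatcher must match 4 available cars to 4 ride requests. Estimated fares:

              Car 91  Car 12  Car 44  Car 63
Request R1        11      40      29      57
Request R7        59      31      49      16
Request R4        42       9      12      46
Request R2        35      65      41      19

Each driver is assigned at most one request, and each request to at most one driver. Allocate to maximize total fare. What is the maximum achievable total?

Max total: $213

Optimal: Car 91→Request R4 ($42), Car 12→Request R2 ($65), Car 44→Request R7 ($49), Car 63→Request R1 ($57) — total 42+65+49+57 = $213.
Max-entry greedy (repeatedly take the single best remaining cell) gives $193, worse by 20.
Next-best assignment: Car 91→Request R7, Car 12→Request R2, Car 44→Request R1, Car 63→Request R4 = $199.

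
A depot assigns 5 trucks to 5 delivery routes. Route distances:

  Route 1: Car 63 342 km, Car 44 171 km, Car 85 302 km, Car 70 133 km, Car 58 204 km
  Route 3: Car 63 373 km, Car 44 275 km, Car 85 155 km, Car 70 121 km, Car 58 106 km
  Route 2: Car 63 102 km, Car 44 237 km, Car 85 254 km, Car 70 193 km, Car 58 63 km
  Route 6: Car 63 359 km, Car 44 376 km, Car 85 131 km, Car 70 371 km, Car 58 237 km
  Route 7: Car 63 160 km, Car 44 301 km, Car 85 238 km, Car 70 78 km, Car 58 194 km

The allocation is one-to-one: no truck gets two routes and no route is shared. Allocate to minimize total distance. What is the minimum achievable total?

Minimum total: 588 km

Optimal: Car 63→Route 2 (102 km), Car 44→Route 1 (171 km), Car 85→Route 6 (131 km), Car 70→Route 7 (78 km), Car 58→Route 3 (106 km) — total 102+171+131+78+106 = 588 km.
Column-greedy (each route in turn goes to its cheapest remaining truck) gives 773 km, worse by 185.
Next-best assignment: Car 63→Route 7, Car 44→Route 1, Car 85→Route 6, Car 70→Route 3, Car 58→Route 2 = 646 km.
Checked against all permutations: 588 km is optimal.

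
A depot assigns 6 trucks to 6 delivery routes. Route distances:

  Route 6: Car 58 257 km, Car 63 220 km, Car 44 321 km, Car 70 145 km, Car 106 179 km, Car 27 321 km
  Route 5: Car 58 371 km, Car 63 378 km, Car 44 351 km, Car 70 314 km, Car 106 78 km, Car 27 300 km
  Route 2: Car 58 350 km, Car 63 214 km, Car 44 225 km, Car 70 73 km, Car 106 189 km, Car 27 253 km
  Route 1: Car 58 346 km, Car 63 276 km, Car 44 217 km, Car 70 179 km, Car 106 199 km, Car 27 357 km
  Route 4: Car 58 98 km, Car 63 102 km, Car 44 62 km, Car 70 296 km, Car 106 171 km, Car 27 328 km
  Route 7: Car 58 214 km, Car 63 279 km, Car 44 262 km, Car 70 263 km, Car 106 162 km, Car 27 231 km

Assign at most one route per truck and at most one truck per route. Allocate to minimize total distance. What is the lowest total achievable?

This is the linear assignment problem.
Optimal: Car 58→Route 4 (98 km), Car 63→Route 6 (220 km), Car 44→Route 1 (217 km), Car 70→Route 2 (73 km), Car 106→Route 5 (78 km), Car 27→Route 7 (231 km) — total 98+220+217+73+78+231 = 917 km.
Row-greedy (each truck in turn takes its cheapest remaining route) gives 983 km, worse by 66.
Swapping Car 63↔Car 44 (Car 63→Route 1 276 km, Car 44→Route 6 321 km) adds 160.
Checked against all permutations: 917 km is optimal.

Minimum total: 917 km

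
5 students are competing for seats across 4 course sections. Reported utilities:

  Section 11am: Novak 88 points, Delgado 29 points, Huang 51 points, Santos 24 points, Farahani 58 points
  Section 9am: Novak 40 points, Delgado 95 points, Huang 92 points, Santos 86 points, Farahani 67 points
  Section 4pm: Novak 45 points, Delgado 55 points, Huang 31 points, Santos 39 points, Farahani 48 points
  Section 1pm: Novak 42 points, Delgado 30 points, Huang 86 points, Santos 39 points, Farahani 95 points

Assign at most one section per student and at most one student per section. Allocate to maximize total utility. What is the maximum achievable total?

Optimal: Novak→Section 11am (88 points), Huang→Section 9am (92 points), Delgado→Section 4pm (55 points), Farahani→Section 1pm (95 points) — total 88+92+55+95 = 330 points.
Max-entry greedy (repeatedly take the single best remaining cell) gives 317 points, worse by 13.
Swapping Farahani↔Delgado (Farahani→Section 4pm 48 points, Delgado→Section 1pm 30 points) loses 72.
Checked against all permutations: 330 points is optimal.

Maximum total: 330 points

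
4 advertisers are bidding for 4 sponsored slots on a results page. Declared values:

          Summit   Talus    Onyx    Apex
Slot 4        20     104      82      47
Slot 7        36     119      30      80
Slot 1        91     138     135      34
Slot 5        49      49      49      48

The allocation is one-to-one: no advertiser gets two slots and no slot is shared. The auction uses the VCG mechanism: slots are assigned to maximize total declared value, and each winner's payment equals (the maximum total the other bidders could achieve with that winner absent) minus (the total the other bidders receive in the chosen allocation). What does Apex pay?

Apex pays $15.

Efficient allocation: Summit→Slot 5 ($49), Talus→Slot 4 ($104), Onyx→Slot 1 ($135), Apex→Slot 7 ($80); total welfare W = $368.
Apex receives Slot 7 at value $80, so the others get W − 80 = $288.
Without Apex: best allocation of the remaining 3 bidders over all 4 slots is Summit→Slot 5 ($49), Talus→Slot 7 ($119), Onyx→Slot 1 ($135), total $303.
VCG payment = (others' best without Apex) − (others' welfare with Apex) = 303 − 288 = $15.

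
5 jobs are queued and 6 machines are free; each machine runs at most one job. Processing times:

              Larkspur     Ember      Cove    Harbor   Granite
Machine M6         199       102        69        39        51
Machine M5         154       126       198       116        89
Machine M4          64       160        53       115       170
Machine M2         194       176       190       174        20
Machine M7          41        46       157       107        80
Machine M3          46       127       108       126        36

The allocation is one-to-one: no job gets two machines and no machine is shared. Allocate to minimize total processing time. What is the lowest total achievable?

Min total: 204 min

Optimal: Larkspur→Machine M3 (46 min), Ember→Machine M7 (46 min), Cove→Machine M4 (53 min), Harbor→Machine M6 (39 min), Granite→Machine M2 (20 min) — total 46+46+53+39+20 = 204 min.
Row-greedy (each job in turn takes its cheapest remaining machine) gives 332 min, worse by 128.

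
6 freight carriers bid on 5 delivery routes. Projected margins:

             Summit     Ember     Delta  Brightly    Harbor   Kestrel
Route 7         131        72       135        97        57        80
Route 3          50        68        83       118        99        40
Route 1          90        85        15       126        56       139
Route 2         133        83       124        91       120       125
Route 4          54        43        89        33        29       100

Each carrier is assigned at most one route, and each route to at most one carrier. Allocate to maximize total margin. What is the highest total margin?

Max total: $597k

Treat this as an assignment problem: match each carrier to one route.
Optimal: Summit→Route 7 ($131k), Brightly→Route 3 ($118k), Kestrel→Route 1 ($139k), Harbor→Route 2 ($120k), Delta→Route 4 ($89k) — total 131+118+139+120+89 = $597k.
Max-entry greedy (repeatedly take the single best remaining cell) gives $568k, worse by 29.
Next-best assignment: Delta→Route 7, Harbor→Route 3, Brightly→Route 1, Summit→Route 2, Kestrel→Route 4 = $593k.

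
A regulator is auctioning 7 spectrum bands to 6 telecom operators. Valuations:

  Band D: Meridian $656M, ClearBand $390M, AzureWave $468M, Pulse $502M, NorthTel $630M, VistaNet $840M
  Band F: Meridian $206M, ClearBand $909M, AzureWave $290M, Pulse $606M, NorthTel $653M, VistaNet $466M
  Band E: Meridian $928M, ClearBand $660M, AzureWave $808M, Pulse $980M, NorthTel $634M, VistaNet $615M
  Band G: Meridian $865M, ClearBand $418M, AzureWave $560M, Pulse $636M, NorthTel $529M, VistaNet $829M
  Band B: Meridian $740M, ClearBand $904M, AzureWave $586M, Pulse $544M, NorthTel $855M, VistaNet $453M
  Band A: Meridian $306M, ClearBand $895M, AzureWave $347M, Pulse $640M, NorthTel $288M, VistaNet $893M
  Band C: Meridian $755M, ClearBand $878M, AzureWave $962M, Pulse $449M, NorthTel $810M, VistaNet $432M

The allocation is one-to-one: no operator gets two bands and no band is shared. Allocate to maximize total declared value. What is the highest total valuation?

Optimal: Meridian→Band G ($865M), ClearBand→Band F ($909M), AzureWave→Band C ($962M), Pulse→Band E ($980M), NorthTel→Band B ($855M), VistaNet→Band A ($893M) — total 865+909+962+980+855+893 = $5464M.
Row-greedy (each operator in turn takes its best remaining band) gives $5134M, worse by 330.

Max total: $5464M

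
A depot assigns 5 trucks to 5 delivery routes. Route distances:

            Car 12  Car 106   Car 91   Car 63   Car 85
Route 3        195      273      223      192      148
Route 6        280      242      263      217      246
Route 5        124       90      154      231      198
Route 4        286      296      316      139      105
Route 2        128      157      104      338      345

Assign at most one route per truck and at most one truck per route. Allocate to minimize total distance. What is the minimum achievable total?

Optimal: Car 12→Route 3 (195 km), Car 106→Route 5 (90 km), Car 91→Route 2 (104 km), Car 63→Route 6 (217 km), Car 85→Route 4 (105 km) — total 195+90+104+217+105 = 711 km.
Min-entry greedy (repeatedly take the single cheapest remaining cell) gives 771 km, worse by 60.
Next-best assignment: Car 12→Route 5, Car 106→Route 6, Car 91→Route 2, Car 63→Route 4, Car 85→Route 3 = 757 km.

Min total: 711 km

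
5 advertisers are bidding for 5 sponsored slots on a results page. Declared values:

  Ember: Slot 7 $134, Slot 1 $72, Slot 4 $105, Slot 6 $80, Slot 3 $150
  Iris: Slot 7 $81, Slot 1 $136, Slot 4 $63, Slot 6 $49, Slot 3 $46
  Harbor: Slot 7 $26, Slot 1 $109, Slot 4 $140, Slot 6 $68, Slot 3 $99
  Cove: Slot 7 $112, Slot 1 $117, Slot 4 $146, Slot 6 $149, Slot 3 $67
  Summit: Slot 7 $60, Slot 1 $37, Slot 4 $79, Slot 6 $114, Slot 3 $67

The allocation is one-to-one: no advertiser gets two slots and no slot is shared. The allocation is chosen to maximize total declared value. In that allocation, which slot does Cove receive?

Cove receives Slot 7.

Optimal: Ember→Slot 3 ($150), Iris→Slot 1 ($136), Harbor→Slot 4 ($140), Cove→Slot 7 ($112), Summit→Slot 6 ($114) — total 150+136+140+112+114 = $652.
Max-entry greedy (repeatedly take the single best remaining cell) gives $635, worse by 17.
Swapping Cove↔Ember (Cove→Slot 3 $67, Ember→Slot 7 $134) loses 61.
Cove's own top slot is Slot 6 ($149), but forcing Cove→Slot 6 and reassigning the rest optimally gives only $635 — worse by 17.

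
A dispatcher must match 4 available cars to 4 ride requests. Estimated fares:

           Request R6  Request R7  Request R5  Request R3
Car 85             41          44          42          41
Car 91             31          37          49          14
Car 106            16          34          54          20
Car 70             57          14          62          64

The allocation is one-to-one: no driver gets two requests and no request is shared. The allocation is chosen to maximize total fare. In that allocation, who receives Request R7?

Optimal: Car 85→Request R6 ($41), Car 91→Request R7 ($37), Car 106→Request R5 ($54), Car 70→Request R3 ($64) — total 41+37+54+64 = $196.
Column-greedy (each request in turn goes to its best remaining driver) gives $169, worse by 27.
Swapping Car 70↔Car 106 (Car 70→Request R5 $62, Car 106→Request R3 $20) loses 36.
Every other assignment is strictly worse.
Car 91's own top request is Request R5 ($49), but forcing Car 91→Request R5 and reassigning the rest optimally gives only $188 — worse by 8.

Car 91 receives Request R7.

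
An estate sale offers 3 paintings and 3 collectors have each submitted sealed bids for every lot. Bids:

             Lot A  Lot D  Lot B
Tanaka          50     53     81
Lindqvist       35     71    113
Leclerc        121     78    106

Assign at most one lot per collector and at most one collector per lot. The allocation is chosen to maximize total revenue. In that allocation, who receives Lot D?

Tanaka receives Lot D.

Optimal: Tanaka→Lot D ($53), Lindqvist→Lot B ($113), Leclerc→Lot A ($121) — total 53+113+121 = $287.
Row-greedy (each collector in turn takes its best remaining lot) gives $273, worse by 14.
Every other assignment is strictly worse.
Tanaka's own top lot is Lot B ($81), but forcing Tanaka→Lot B and reassigning the rest optimally gives only $273 — worse by 14.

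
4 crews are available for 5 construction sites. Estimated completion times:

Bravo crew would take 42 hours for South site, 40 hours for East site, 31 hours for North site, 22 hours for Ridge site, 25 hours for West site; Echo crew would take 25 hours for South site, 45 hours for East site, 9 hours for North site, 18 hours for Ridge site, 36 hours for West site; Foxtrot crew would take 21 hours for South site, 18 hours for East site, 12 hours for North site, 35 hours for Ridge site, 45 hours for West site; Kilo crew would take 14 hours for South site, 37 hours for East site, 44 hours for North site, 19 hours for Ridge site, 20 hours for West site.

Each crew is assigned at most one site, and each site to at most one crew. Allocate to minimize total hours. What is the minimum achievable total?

Min total: 63 hours

This is the linear assignment problem.
Optimal: Bravo crew→Ridge site (22 hours), Echo crew→North site (9 hours), Foxtrot crew→East site (18 hours), Kilo crew→South site (14 hours) — total 22+9+18+14 = 63 hours.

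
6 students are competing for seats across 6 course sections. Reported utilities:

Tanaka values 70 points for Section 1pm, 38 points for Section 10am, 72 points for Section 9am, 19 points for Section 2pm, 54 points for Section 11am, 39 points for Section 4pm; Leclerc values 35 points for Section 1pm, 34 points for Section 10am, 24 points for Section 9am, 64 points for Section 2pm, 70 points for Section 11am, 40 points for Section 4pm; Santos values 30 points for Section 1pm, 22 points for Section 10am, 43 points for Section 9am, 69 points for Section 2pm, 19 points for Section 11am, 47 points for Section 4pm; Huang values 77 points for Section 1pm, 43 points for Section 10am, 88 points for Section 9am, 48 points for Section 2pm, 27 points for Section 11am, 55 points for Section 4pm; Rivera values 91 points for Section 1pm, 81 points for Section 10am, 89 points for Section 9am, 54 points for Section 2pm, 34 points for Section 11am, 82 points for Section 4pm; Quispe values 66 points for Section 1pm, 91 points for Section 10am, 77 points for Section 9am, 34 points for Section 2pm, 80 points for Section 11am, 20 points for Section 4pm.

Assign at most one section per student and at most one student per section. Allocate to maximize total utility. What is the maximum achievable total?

Max total: 470 points

This is a one-to-one assignment (maximum-weight bipartite matching).
Optimal: Tanaka→Section 1pm (70 points), Leclerc→Section 11am (70 points), Santos→Section 2pm (69 points), Huang→Section 9am (88 points), Rivera→Section 4pm (82 points), Quispe→Section 10am (91 points) — total 70+70+69+88+82+91 = 470 points.
Row-greedy (each student in turn takes its best remaining section) gives 461 points, worse by 9.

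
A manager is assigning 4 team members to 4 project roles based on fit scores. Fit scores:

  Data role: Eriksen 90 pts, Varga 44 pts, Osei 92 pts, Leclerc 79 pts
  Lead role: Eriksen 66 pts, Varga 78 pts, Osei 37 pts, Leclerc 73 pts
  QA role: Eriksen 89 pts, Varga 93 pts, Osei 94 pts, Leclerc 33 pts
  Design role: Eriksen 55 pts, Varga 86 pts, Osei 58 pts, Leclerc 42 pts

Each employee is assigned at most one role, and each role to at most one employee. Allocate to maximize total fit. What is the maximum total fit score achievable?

Maximum total: 343 pts

Optimal: Eriksen→Data role (90 pts), Varga→Design role (86 pts), Osei→QA role (94 pts), Leclerc→Lead role (73 pts) — total 90+86+94+73 = 343 pts.
Row-greedy (each employee in turn takes its best remaining role) gives 314 pts, worse by 29.
Next-best assignment: Eriksen→QA role, Varga→Design role, Osei→Data role, Leclerc→Lead role = 340 pts.
No other one-to-one assignment exceeds 343 pts.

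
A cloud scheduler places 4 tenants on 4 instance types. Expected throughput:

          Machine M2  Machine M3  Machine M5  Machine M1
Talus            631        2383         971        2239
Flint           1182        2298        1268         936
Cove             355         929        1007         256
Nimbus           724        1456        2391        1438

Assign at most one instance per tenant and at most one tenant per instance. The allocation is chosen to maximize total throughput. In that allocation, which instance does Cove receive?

This is a one-to-one assignment (maximum-weight bipartite matching).
Optimal: Talus→Machine M1 (2239 ops/s), Flint→Machine M3 (2298 ops/s), Cove→Machine M2 (355 ops/s), Nimbus→Machine M5 (2391 ops/s) — total 2239+2298+355+2391 = 7283 ops/s.
Column-greedy (each instance in turn goes to its best remaining tenant) gives 6212 ops/s, worse by 1071.
Next-best assignment: Talus→Machine M1, Flint→Machine M2, Cove→Machine M3, Nimbus→Machine M5 = 6741 ops/s.
No other one-to-one assignment exceeds 7283 ops/s.
Cove's own top instance is Machine M5 (1007 ops/s), but forcing Cove→Machine M5 and reassigning the rest optimally gives only 6268 ops/s — worse by 1015.

Cove receives Machine M2.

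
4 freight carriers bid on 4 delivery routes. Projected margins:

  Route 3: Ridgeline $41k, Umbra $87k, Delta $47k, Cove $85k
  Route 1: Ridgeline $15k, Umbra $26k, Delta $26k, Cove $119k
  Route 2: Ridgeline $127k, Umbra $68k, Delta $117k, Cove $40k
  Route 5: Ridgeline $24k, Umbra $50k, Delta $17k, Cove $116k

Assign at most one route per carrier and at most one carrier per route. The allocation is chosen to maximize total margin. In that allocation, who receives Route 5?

Cove receives Route 5.

Optimal: Ridgeline→Route 2 ($127k), Umbra→Route 3 ($87k), Delta→Route 1 ($26k), Cove→Route 5 ($116k) — total 127+87+26+116 = $356k.
Max-entry greedy (repeatedly take the single best remaining cell) gives $350k, worse by 6.
Next-best assignment: Ridgeline→Route 2, Umbra→Route 3, Delta→Route 5, Cove→Route 1 = $350k.
Swapping Umbra↔Cove (Umbra→Route 5 $50k, Cove→Route 3 $85k) loses 68.
Cove's own top route is Route 1 ($119k), but forcing Cove→Route 1 and reassigning the rest optimally gives only $350k — worse by 6.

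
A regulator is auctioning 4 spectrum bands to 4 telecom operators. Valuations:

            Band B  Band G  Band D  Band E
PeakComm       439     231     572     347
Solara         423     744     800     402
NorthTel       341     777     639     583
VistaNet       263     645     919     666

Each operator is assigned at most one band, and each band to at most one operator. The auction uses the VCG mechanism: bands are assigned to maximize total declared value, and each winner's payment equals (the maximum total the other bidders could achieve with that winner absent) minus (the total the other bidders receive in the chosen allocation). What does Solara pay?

Solara pays $194M.

Efficient allocation: PeakComm→Band B ($439M), Solara→Band G ($744M), NorthTel→Band E ($583M), VistaNet→Band D ($919M); total welfare W = $2685M.
Solara receives Band G at value $744M, so the others get W − 744 = $1941M.
Without Solara: best allocation of the remaining 3 bidders over all 4 bands is PeakComm→Band B ($439M), NorthTel→Band G ($777M), VistaNet→Band D ($919M), total $2135M.
VCG payment = (others' best without Solara) − (others' welfare with Solara) = 2135 − 1941 = $194M.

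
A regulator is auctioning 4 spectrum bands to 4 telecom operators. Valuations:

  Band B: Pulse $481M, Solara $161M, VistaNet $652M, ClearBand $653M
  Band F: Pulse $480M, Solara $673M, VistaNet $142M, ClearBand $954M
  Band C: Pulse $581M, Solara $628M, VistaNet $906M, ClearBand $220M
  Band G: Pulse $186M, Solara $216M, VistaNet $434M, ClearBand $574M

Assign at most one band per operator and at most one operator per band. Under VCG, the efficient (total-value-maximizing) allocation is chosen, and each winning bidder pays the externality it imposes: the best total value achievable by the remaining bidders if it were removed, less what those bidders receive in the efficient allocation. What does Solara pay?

Solara pays $380M.

Efficient allocation: Pulse→Band B ($481M), Solara→Band F ($673M), VistaNet→Band C ($906M), ClearBand→Band G ($574M); total welfare W = $2634M.
Solara receives Band F at value $673M, so the others get W − 673 = $1961M.
Without Solara: best allocation of the remaining 3 bidders over all 4 bands is Pulse→Band B ($481M), VistaNet→Band C ($906M), ClearBand→Band F ($954M), total $2341M.
VCG payment = (others' best without Solara) − (others' welfare with Solara) = 2341 − 1961 = $380M.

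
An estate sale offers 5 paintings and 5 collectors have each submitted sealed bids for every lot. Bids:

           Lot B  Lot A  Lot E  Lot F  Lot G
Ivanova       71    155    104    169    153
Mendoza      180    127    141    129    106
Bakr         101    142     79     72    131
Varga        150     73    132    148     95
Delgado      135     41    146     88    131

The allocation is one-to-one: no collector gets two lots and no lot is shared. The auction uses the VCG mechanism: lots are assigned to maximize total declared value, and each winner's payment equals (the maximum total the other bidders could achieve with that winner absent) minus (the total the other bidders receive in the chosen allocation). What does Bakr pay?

Efficient allocation: Ivanova→Lot G ($153), Mendoza→Lot B ($180), Bakr→Lot A ($142), Varga→Lot F ($148), Delgado→Lot E ($146); total welfare W = $769.
Bakr receives Lot A at value $142, so the others get W − 142 = $627.
Without Bakr: best allocation of the remaining 4 bidders over all 5 lots is Ivanova→Lot A ($155), Mendoza→Lot B ($180), Varga→Lot F ($148), Delgado→Lot E ($146), total $629.
VCG payment = (others' best without Bakr) − (others' welfare with Bakr) = 629 − 627 = $2.

Bakr pays $2.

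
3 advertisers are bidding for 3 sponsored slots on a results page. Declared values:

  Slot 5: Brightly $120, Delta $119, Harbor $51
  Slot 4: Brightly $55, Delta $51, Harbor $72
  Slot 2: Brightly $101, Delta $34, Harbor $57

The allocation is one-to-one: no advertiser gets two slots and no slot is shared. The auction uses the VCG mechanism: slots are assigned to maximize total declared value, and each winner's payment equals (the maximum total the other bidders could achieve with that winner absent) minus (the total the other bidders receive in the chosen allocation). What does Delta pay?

Efficient allocation: Brightly→Slot 2 ($101), Delta→Slot 5 ($119), Harbor→Slot 4 ($72); total welfare W = $292.
Delta receives Slot 5 at value $119, so the others get W − 119 = $173.
Without Delta: best allocation of the remaining 2 bidders over all 3 slots is Brightly→Slot 5 ($120), Harbor→Slot 4 ($72), total $192.
VCG payment = (others' best without Delta) − (others' welfare with Delta) = 192 − 173 = $19.

Delta pays $19.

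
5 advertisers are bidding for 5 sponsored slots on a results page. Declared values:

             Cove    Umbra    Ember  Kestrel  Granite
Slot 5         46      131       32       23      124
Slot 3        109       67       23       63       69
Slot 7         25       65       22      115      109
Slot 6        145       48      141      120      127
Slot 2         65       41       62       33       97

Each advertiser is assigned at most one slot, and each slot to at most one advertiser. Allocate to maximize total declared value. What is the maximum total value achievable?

This is a one-to-one assignment (maximum-weight bipartite matching).
Optimal: Cove→Slot 3 ($109), Umbra→Slot 5 ($131), Ember→Slot 6 ($141), Kestrel→Slot 7 ($115), Granite→Slot 2 ($97) — total 109+131+141+115+97 = $593.
Row-greedy (each advertiser in turn takes its best remaining slot) gives $522, worse by 71.
Next-best assignment: Cove→Slot 3, Umbra→Slot 5, Ember→Slot 2, Kestrel→Slot 7, Granite→Slot 6 = $544.

Maximum total: $593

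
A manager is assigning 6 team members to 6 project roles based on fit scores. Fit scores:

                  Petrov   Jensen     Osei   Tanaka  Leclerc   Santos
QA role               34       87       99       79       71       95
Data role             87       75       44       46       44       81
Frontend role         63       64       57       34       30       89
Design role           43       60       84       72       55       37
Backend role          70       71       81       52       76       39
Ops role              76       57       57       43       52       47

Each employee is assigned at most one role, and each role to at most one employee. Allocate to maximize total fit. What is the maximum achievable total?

Max total: 487 pts

This is the linear assignment problem.
Optimal: Petrov→Ops role (76 pts), Jensen→Data role (75 pts), Osei→QA role (99 pts), Tanaka→Design role (72 pts), Leclerc→Backend role (76 pts), Santos→Frontend role (89 pts) — total 76+75+99+72+76+89 = 487 pts.
Max-entry greedy (repeatedly take the single best remaining cell) gives 480 pts, worse by 7.
Swapping Leclerc↔Tanaka (Leclerc→Design role 55 pts, Tanaka→Backend role 52 pts) loses 41.
Checked against all permutations: 487 pts is optimal.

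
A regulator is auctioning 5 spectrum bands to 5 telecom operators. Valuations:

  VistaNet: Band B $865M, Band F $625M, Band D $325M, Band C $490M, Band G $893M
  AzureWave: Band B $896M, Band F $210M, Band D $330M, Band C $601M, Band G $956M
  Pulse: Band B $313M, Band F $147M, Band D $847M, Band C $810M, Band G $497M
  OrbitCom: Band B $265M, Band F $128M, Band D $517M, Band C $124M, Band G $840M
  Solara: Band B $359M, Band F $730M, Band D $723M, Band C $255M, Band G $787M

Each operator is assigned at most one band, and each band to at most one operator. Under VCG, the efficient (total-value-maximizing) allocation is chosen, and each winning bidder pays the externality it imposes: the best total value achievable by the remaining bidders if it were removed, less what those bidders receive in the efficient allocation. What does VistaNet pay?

VistaNet pays $44M.

Efficient allocation: VistaNet→Band F ($625M), AzureWave→Band B ($896M), Pulse→Band C ($810M), OrbitCom→Band G ($840M), Solara→Band D ($723M); total welfare W = $3894M.
VistaNet receives Band F at value $625M, so the others get W − 625 = $3269M.
Without VistaNet: best allocation of the remaining 4 bidders over all 5 bands is AzureWave→Band B ($896M), Pulse→Band D ($847M), OrbitCom→Band G ($840M), Solara→Band F ($730M), total $3313M.
VCG payment = (others' best without VistaNet) − (others' welfare with VistaNet) = 3313 − 3269 = $44M.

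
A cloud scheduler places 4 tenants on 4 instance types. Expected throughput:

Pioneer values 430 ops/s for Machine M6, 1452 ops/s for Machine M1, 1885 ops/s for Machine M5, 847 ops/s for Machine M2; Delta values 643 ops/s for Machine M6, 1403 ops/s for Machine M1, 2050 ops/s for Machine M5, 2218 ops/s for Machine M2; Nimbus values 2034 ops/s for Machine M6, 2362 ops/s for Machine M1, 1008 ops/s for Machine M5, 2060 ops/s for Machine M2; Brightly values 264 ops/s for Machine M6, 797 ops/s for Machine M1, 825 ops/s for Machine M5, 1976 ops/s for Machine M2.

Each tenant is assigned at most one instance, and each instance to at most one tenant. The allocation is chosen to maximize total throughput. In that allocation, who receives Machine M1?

Pioneer receives Machine M1.

This is a one-to-one assignment (maximum-weight bipartite matching).
Optimal: Pioneer→Machine M1 (1452 ops/s), Delta→Machine M5 (2050 ops/s), Nimbus→Machine M6 (2034 ops/s), Brightly→Machine M2 (1976 ops/s) — total 1452+2050+2034+1976 = 7512 ops/s.
Row-greedy (each tenant in turn takes its best remaining instance) gives 6729 ops/s, worse by 783.
Pioneer's own top instance is Machine M5 (1885 ops/s), but forcing Pioneer→Machine M5 and reassigning the rest optimally gives only 7298 ops/s — worse by 214.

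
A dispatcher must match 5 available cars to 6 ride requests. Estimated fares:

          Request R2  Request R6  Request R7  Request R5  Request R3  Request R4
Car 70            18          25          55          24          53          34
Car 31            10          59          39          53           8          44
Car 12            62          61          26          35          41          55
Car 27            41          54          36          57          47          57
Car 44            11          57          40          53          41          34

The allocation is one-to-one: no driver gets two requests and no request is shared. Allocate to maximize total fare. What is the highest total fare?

Optimal: Car 70→Request R7 ($55), Car 31→Request R6 ($59), Car 12→Request R2 ($62), Car 27→Request R4 ($57), Car 44→Request R5 ($53) — total 55+59+62+57+53 = $286.
Row-greedy (each driver in turn takes its best remaining request) gives $274, worse by 12.

Max total: $286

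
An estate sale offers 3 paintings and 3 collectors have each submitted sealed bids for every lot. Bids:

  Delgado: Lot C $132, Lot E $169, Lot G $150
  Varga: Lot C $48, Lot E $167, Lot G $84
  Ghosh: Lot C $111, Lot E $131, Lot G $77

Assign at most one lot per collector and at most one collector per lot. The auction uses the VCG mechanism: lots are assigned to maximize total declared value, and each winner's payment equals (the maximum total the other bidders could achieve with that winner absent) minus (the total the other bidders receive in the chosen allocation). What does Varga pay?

Efficient allocation: Delgado→Lot G ($150), Varga→Lot E ($167), Ghosh→Lot C ($111); total welfare W = $428.
Varga receives Lot E at value $167, so the others get W − 167 = $261.
Without Varga: best allocation of the remaining 2 bidders over all 3 lots is Delgado→Lot G ($150), Ghosh→Lot E ($131), total $281.
VCG payment = (others' best without Varga) − (others' welfare with Varga) = 281 − 261 = $20.

Varga pays $20.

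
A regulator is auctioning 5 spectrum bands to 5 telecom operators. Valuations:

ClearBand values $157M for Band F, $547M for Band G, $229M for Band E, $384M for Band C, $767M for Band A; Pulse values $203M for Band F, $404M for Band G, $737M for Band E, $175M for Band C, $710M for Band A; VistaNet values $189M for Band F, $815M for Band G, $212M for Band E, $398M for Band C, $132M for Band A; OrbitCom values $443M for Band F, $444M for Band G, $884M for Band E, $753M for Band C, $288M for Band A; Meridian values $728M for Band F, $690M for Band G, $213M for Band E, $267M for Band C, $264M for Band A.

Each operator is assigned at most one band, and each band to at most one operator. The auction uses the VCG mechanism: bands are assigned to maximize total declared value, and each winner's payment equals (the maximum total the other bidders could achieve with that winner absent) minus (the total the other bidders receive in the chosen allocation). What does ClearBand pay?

ClearBand pays $104M.

Efficient allocation: ClearBand→Band A ($767M), Pulse→Band E ($737M), VistaNet→Band G ($815M), OrbitCom→Band C ($753M), Meridian→Band F ($728M); total welfare W = $3800M.
ClearBand receives Band A at value $767M, so the others get W − 767 = $3033M.
Without ClearBand: best allocation of the remaining 4 bidders over all 5 bands is Pulse→Band A ($710M), VistaNet→Band G ($815M), OrbitCom→Band E ($884M), Meridian→Band F ($728M), total $3137M.
VCG payment = (others' best without ClearBand) − (others' welfare with ClearBand) = 3137 − 3033 = $104M.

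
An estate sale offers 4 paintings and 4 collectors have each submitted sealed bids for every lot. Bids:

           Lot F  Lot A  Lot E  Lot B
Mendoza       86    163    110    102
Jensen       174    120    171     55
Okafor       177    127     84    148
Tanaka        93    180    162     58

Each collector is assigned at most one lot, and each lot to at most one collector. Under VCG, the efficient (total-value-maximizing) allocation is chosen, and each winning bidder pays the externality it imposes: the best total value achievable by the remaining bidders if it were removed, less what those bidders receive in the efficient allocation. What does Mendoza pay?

Efficient allocation: Mendoza→Lot A ($163), Jensen→Lot F ($174), Okafor→Lot B ($148), Tanaka→Lot E ($162); total welfare W = $647.
Mendoza receives Lot A at value $163, so the others get W − 163 = $484.
Without Mendoza: best allocation of the remaining 3 bidders over all 4 lots is Jensen→Lot E ($171), Okafor→Lot F ($177), Tanaka→Lot A ($180), total $528.
VCG payment = (others' best without Mendoza) − (others' welfare with Mendoza) = 528 − 484 = $44.

Mendoza pays $44.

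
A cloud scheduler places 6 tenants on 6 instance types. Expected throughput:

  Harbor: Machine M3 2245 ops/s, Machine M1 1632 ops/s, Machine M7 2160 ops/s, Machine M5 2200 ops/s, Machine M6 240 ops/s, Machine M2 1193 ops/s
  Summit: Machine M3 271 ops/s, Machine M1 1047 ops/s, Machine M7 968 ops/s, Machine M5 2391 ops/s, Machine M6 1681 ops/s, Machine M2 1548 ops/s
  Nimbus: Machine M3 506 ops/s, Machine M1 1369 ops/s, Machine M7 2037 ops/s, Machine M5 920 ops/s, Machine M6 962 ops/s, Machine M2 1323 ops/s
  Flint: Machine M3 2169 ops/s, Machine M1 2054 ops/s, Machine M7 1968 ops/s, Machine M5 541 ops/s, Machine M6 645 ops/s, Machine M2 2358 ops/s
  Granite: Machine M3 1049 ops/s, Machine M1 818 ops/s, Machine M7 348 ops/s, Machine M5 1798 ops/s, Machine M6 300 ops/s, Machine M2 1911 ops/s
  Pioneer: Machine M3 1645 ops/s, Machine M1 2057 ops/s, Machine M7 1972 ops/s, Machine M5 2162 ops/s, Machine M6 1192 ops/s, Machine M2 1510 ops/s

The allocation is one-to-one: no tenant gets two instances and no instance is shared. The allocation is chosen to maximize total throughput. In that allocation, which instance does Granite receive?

This is the linear assignment problem.
Optimal: Harbor→Machine M3 (2245 ops/s), Summit→Machine M6 (1681 ops/s), Nimbus→Machine M7 (2037 ops/s), Flint→Machine M2 (2358 ops/s), Granite→Machine M5 (1798 ops/s), Pioneer→Machine M1 (2057 ops/s) — total 2245+1681+2037+2358+1798+2057 = 12176 ops/s.
Row-greedy (each tenant in turn takes its best remaining instance) gives 11041 ops/s, worse by 1135.
Granite's own top instance is Machine M2 (1911 ops/s), but forcing Granite→Machine M2 and reassigning the rest optimally gives only 12090 ops/s — worse by 86.

Granite receives Machine M5.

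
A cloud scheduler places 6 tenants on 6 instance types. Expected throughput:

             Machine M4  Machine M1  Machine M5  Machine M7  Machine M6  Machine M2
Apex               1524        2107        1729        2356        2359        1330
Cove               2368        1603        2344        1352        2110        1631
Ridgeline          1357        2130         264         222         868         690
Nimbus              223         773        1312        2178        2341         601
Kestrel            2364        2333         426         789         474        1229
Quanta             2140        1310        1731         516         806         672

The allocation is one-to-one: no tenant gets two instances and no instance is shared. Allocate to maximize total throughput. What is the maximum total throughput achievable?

This is a one-to-one assignment (maximum-weight bipartite matching).
Optimal: Apex→Machine M7 (2356 ops/s), Cove→Machine M2 (1631 ops/s), Ridgeline→Machine M1 (2130 ops/s), Nimbus→Machine M6 (2341 ops/s), Kestrel→Machine M4 (2364 ops/s), Quanta→Machine M5 (1731 ops/s) — total 2356+1631+2130+2341+2364+1731 = 12553 ops/s.
Max-entry greedy (repeatedly take the single best remaining cell) gives 11659 ops/s, worse by 894.
Next-best assignment: Apex→Machine M7, Cove→Machine M5, Ridgeline→Machine M1, Nimbus→Machine M6, Kestrel→Machine M2, Quanta→Machine M4 = 12540 ops/s.
Every other assignment is strictly worse.

Maximum total: 12553 ops/s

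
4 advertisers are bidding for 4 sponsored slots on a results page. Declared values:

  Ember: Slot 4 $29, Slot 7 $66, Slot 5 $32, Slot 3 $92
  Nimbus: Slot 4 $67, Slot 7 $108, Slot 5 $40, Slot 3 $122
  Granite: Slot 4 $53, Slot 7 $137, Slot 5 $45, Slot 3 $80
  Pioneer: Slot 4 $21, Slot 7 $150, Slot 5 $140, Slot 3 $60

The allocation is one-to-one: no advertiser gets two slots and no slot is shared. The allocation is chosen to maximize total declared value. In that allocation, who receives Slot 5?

Optimal: Ember→Slot 3 ($92), Nimbus→Slot 4 ($67), Granite→Slot 7 ($137), Pioneer→Slot 5 ($140) — total 92+67+137+140 = $436.
Pioneer's own top slot is Slot 7 ($150), but forcing Pioneer→Slot 7 and reassigning the rest optimally gives only $357 — worse by 79.

Pioneer receives Slot 5.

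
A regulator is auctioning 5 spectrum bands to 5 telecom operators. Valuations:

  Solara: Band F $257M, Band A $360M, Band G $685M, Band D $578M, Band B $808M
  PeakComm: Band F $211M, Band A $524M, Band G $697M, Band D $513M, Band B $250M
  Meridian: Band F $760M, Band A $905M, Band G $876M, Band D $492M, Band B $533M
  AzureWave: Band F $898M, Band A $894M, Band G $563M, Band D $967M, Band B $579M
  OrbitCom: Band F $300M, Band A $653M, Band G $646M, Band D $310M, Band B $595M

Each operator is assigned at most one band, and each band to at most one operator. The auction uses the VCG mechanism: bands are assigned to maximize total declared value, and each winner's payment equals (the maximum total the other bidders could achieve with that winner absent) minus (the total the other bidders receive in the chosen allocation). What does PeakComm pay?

PeakComm pays $138M.

Efficient allocation: Solara→Band B ($808M), PeakComm→Band G ($697M), Meridian→Band F ($760M), AzureWave→Band D ($967M), OrbitCom→Band A ($653M); total welfare W = $3885M.
PeakComm receives Band G at value $697M, so the others get W − 697 = $3188M.
Without PeakComm: best allocation of the remaining 4 bidders over all 5 bands is Solara→Band B ($808M), Meridian→Band A ($905M), AzureWave→Band D ($967M), OrbitCom→Band G ($646M), total $3326M.
VCG payment = (others' best without PeakComm) − (others' welfare with PeakComm) = 3326 − 3188 = $138M.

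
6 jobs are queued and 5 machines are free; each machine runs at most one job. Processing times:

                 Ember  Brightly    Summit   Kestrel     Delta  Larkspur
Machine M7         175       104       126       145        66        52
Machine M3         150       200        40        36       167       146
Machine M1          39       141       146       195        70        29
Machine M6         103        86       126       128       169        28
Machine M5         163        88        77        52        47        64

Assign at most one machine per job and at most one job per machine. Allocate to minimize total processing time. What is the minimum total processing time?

Optimal: Delta→Machine M7 (66 min), Summit→Machine M3 (40 min), Ember→Machine M1 (39 min), Larkspur→Machine M6 (28 min), Kestrel→Machine M5 (52 min) — total 66+40+39+28+52 = 225 min.
Row-greedy (each job in turn takes its cheapest remaining machine) gives 283 min, worse by 58.
Next-best assignment: Delta→Machine M7, Kestrel→Machine M3, Ember→Machine M1, Larkspur→Machine M6, Summit→Machine M5 = 246 min.
Checked against all permutations: 225 min is optimal.

Min total: 225 min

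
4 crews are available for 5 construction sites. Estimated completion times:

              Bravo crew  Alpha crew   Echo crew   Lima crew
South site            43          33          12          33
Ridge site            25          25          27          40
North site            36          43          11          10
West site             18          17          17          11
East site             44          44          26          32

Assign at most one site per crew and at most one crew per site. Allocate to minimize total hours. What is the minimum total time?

Optimal: Bravo crew→Ridge site (25 hours), Alpha crew→West site (17 hours), Echo crew→South site (12 hours), Lima crew→North site (10 hours) — total 25+17+12+10 = 64 hours.
Row-greedy (each crew in turn takes its cheapest remaining site) gives 86 hours, worse by 22.
Next-best assignment: Bravo crew→West site, Alpha crew→Ridge site, Echo crew→South site, Lima crew→North site = 65 hours.
Swapping Alpha crew↔Bravo crew (Alpha crew→Ridge site 25 hours, Bravo crew→West site 18 hours) adds 1.
Checked against all permutations: 64 hours is optimal.

Min total: 64 hours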